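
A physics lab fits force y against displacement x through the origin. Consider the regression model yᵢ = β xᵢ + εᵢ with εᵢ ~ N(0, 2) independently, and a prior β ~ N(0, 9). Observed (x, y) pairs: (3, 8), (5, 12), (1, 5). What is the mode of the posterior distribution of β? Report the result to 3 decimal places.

β̂_MAP = 2.527

log p(β | y) = −Σ(yᵢ − βxᵢ)²/(2·2) − β²/(2·9) + const.
Setting the derivative to zero: Σxᵢ(yᵢ − βxᵢ)/2 − β/9 = 0, so β = Σxᵢyᵢ / (Σxᵢ² + σ²/τ²).
Σxᵢyᵢ = 3·8 + 5·12 + 1·5 = 89; Σxᵢ² = 35; σ²/τ² = 2/9.
β̂_MAP = 89 / (35 + 2/9) = 89/(317/9) = 801/317 ≈ 2.527.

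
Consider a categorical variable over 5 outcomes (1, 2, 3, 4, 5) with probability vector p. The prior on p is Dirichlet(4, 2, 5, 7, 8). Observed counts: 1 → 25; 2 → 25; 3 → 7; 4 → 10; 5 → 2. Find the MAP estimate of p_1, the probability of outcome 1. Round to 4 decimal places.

MAP estimate: 0.3111

The posterior is Dirichlet(αᵢ + nᵢ) = Dirichlet(29, 27, 12, 17, 10).
For a Dirichlet(a₁,…,a_K) with all aᵢ > 1, the mode has j-th component (aⱼ − 1)/(Σaᵢ − K).
Here Σaᵢ = 95 and K = 5, so p_1 = (29 − 1)/(95 − 5) = 28/90 ≈ 0.3111.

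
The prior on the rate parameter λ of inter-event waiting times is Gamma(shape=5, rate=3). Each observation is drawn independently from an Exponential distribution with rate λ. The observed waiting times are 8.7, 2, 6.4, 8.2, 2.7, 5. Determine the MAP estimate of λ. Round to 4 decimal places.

λ̂_MAP = 0.2778

The Exponential(rate=λ) likelihood is ∝ λ^n e^(−λΣtᵢ). Here n = 6 and Σtᵢ = 8.7 + 2 + 6.4 + 8.2 + 2.7 + 5 = 33.
Posterior ∝ λ^4e^(−3λ) · λ^6e^(−33λ) = λ^10e^(−36λ), i.e. Gamma(11, 36).
Mode = (a−1)/b = 10/36 ≈ 0.2778.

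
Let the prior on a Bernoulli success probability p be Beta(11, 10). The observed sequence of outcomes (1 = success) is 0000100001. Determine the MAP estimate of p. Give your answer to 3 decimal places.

Prior: Beta(11, 10).
Data: 2 successes in 10 trials (from the sequence). The binomial likelihood contributes p^2(1−p)^8, so the posterior is Beta(11+2, 10+8) = Beta(13, 18).
For Beta(a, b) with a, b > 1 the mode is (a−1)/(a+b−2) = 12/29 ≈ 0.414.

p̂_MAP = 0.414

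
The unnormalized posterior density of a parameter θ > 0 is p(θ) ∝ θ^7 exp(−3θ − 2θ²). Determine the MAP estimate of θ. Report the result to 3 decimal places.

ℓ'(θ) = 7/θ − 3 − 4θ. Setting this to zero and multiplying by θ: 4θ² + 3θ − 7 = 0.
θ = (−3 + √(3² + 4·4·7)) / (2·4) = (−3 + √121) / 8 = (−3 + 11)/8 = 1.
ℓ''(θ) = −7/θ² − 4 < 0, confirming a maximum.

θ̂_MAP = 1.000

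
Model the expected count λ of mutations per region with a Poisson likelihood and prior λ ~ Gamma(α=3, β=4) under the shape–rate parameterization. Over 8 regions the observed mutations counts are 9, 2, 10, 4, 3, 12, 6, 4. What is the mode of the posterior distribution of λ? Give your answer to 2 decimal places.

λ̂_MAP = 4.33

Σxᵢ = 9+2+10+4+3+12+6+4 = 50, with n = 8.
Posterior ∝ λ^2e^(−4λ) · λ^50e^(−8λ) = λ^52e^(−12λ), i.e. Gamma(shape=53, rate=12).
The mode of a Gamma(a, b) with a ≥ 1 (shape–rate) is (a−1)/b = 52/12 ≈ 4.33.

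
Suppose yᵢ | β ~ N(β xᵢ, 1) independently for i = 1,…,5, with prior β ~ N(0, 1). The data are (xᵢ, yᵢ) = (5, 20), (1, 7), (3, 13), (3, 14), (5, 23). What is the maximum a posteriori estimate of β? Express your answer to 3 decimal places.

β̂_MAP = 4.329

log p(β | y) = −Σ(yᵢ − βxᵢ)²/(2·1) − β²/(2·1) + const.
Setting the derivative to zero: Σxᵢ(yᵢ − βxᵢ)/1 − β/1 = 0, so β = Σxᵢyᵢ / (Σxᵢ² + σ²/τ²).
Σxᵢyᵢ = 5·20 + 1·7 + 3·13 + 3·14 + 5·23 = 303; Σxᵢ² = 69; σ²/τ² = 1.
β̂_MAP = 303 / (69 + 1) = 303/70 ≈ 4.329.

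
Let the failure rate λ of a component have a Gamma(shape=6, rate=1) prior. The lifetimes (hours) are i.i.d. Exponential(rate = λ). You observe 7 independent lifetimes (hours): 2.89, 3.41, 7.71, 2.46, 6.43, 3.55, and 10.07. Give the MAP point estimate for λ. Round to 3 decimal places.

λ̂_MAP = 0.320

The Exponential(rate=λ) likelihood is ∝ λ^n e^(−λΣtᵢ). Here n = 7 and Σtᵢ = 2.89 + 3.41 + 7.71 + 2.46 + 6.43 + 3.55 + 10.07 = 36.52.
Posterior ∝ λ^5e^(−1λ) · λ^7e^(−36.52λ) = λ^12e^(−37.52λ), i.e. Gamma(13, 37.52).
Mode = (a−1)/b = 12/37.52 ≈ 0.320.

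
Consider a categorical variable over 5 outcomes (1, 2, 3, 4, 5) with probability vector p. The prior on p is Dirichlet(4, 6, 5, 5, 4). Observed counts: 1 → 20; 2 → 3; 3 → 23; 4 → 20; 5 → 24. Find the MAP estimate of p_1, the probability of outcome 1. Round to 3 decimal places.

MAP estimate: 0.211

The posterior is Dirichlet(αᵢ + nᵢ) = Dirichlet(24, 9, 28, 25, 28).
For a Dirichlet(a₁,…,a_K) with all aᵢ > 1, the mode has j-th component (aⱼ − 1)/(Σaᵢ − K).
Here Σaᵢ = 114 and K = 5, so p_1 = (24 − 1)/(114 − 5) = 23/109 ≈ 0.211.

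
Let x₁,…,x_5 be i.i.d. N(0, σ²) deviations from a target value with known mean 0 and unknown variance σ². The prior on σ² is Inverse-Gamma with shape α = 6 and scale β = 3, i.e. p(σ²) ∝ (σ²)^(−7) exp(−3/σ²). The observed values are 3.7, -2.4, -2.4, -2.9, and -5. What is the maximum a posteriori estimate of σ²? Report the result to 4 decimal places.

Sum of squared deviations about the known mean: SS = (3.7−0)² + (-2.4−0)² + (-2.4−0)² + (-2.9−0)² + (-5−0)² = 58.62.
The Normal likelihood contributes (σ²)^(−n/2) exp(−SS/(2σ²)), so the posterior is Inverse-Gamma(α + n/2, β + SS/2) = Inverse-Gamma(8.5, 32.31).
The mode of Inverse-Gamma(a, b) is b/(a+1) = 32.31/9.5 ≈ 3.4011.

σ̂²_MAP = 3.4011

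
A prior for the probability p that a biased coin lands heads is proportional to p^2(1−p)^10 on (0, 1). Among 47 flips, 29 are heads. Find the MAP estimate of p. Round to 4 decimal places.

p̂_MAP = 0.5254

The prior density ∝ p^2(1−p)^10 is the kernel of Beta(3, 11).
Data: 29 successes in 47 trials. The binomial likelihood contributes p^29(1−p)^18, so the posterior is Beta(3+29, 11+18) = Beta(32, 29).
For Beta(a, b) with a, b > 1 the mode is (a−1)/(a+b−2) = 31/59 ≈ 0.5254.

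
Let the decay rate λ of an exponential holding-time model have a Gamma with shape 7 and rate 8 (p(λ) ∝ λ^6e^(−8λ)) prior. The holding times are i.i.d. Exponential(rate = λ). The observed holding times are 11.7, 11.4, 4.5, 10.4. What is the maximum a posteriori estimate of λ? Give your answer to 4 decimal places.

The Exponential(rate=λ) likelihood is ∝ λ^n e^(−λΣtᵢ). Here n = 4 and Σtᵢ = 11.7 + 11.4 + 4.5 + 10.4 = 38.
Posterior ∝ λ^6e^(−8λ) · λ^4e^(−38λ) = λ^10e^(−46λ), i.e. Gamma(11, 46).
Mode = (a−1)/b = 10/46 ≈ 0.2174.

λ̂_MAP = 0.2174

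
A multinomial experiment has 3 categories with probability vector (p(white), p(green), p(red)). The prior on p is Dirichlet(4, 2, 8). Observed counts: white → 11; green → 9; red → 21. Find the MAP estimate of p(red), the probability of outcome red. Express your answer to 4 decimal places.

MAP estimate of p(red) = 0.5385

The posterior is Dirichlet(αᵢ + nᵢ) = Dirichlet(15, 11, 29).
For a Dirichlet(a₁,…,a_K) with all aᵢ > 1, the mode has j-th component (aⱼ − 1)/(Σaᵢ − K).
Here Σaᵢ = 55 and K = 3, so p(red) = (29 − 1)/(55 − 3) = 28/52 ≈ 0.5385.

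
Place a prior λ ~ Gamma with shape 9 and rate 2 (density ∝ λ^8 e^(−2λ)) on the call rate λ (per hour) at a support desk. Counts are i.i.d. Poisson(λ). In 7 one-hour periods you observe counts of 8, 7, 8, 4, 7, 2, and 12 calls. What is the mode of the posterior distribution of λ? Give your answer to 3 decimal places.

Σxᵢ = 8+7+8+4+7+2+12 = 48, with n = 7.
Posterior ∝ λ^8e^(−2λ) · λ^48e^(−7λ) = λ^56e^(−9λ), i.e. Gamma(shape=57, rate=9).
The mode of a Gamma(a, b) with a ≥ 1 (shape–rate) is (a−1)/b = 56/9 ≈ 6.222.

λ̂_MAP = 6.222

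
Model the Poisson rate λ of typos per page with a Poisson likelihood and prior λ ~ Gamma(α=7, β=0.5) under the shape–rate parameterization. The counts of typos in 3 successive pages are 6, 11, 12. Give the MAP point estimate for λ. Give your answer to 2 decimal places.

Σxᵢ = 6+11+12 = 29, with n = 3.
Posterior ∝ λ^6e^(−0.5λ) · λ^29e^(−3λ) = λ^35e^(−3.5λ), i.e. Gamma(shape=36, rate=3.5).
The mode of a Gamma(a, b) with a ≥ 1 (shape–rate) is (a−1)/b = 35/3.5 ≈ 10.00.

λ̂_MAP = 10.00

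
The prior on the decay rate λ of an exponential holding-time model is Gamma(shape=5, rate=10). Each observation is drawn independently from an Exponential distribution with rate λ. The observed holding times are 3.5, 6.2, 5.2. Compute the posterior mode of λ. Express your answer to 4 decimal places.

λ̂_MAP = 0.2811

The Exponential(rate=λ) likelihood is ∝ λ^n e^(−λΣtᵢ). Here n = 3 and Σtᵢ = 3.5 + 6.2 + 5.2 = 14.9.
Posterior ∝ λ^4e^(−10λ) · λ^3e^(−14.9λ) = λ^7e^(−24.9λ), i.e. Gamma(8, 24.9).
Mode = (a−1)/b = 7/24.9 ≈ 0.2811.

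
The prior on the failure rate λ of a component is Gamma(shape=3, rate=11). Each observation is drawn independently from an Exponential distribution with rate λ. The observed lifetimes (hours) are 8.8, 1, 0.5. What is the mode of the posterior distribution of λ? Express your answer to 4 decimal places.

The Exponential(rate=λ) likelihood is ∝ λ^n e^(−λΣtᵢ). Here n = 3 and Σtᵢ = 8.8 + 1 + 0.5 = 10.3.
Posterior ∝ λ^2e^(−11λ) · λ^3e^(−10.3λ) = λ^5e^(−21.3λ), i.e. Gamma(6, 21.3).
Mode = (a−1)/b = 5/21.3 ≈ 0.2347.

λ̂_MAP = 0.2347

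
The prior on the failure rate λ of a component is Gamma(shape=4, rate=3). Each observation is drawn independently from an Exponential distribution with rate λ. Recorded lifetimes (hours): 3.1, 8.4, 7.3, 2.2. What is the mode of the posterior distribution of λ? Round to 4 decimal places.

λ̂_MAP = 0.2917

The Exponential(rate=λ) likelihood is ∝ λ^n e^(−λΣtᵢ). Here n = 4 and Σtᵢ = 3.1 + 8.4 + 7.3 + 2.2 = 21.
Posterior ∝ λ^3e^(−3λ) · λ^4e^(−21λ) = λ^7e^(−24λ), i.e. Gamma(8, 24).
Mode = (a−1)/b = 7/24 ≈ 0.2917.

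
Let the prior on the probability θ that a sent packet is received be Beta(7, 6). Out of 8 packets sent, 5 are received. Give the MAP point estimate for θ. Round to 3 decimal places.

Prior: Beta(7, 6).
Data: 5 successes in 8 trials. The binomial likelihood contributes θ^5(1−θ)^3, so the posterior is Beta(7+5, 6+3) = Beta(12, 9).
For Beta(a, b) with a, b > 1 the mode is (a−1)/(a+b−2) = 11/19 ≈ 0.579.

θ̂_MAP = 0.579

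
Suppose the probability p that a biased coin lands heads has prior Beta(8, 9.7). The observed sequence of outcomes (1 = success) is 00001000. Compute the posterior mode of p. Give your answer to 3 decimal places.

Prior: Beta(8, 9.7).
Data: 1 success in 8 trials (from the sequence). The binomial likelihood contributes p(1−p)^7, so the posterior is Beta(8+1, 9.7+7) = Beta(9, 16.7).
For Beta(a, b) with a, b > 1 the mode is (a−1)/(a+b−2) = 8/23.7 ≈ 0.338.

p̂_MAP = 0.338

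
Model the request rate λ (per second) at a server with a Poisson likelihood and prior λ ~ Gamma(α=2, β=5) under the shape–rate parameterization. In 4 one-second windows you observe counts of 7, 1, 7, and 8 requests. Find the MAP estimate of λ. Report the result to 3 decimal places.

Σxᵢ = 7+1+7+8 = 23, with n = 4.
Posterior ∝ λe^(−5λ) · λ^23e^(−4λ) = λ^24e^(−9λ), i.e. Gamma(shape=25, rate=9).
The mode of a Gamma(a, b) with a ≥ 1 (shape–rate) is (a−1)/b = 24/9 ≈ 2.667.

λ̂_MAP = 2.667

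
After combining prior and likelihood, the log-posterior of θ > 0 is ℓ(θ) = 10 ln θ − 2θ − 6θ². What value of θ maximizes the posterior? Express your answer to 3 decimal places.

θ̂_MAP = 0.833

ℓ'(θ) = 10/θ − 2 − 12θ. Setting this to zero and multiplying by θ: 12θ² + 2θ − 10 = 0.
θ = (−2 + √(2² + 4·12·10)) / (2·12) = (−2 + √484) / 24 = (−2 + 22)/24 = 5/6.
ℓ''(θ) = −10/θ² − 12 < 0, confirming a maximum.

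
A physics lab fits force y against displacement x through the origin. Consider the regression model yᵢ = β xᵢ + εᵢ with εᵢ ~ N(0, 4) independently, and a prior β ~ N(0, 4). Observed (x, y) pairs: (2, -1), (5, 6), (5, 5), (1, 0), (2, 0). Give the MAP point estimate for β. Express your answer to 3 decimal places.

β̂_MAP = 0.883

log p(β | y) = −Σ(yᵢ − βxᵢ)²/(2·4) − β²/(2·4) + const.
Setting the derivative to zero: Σxᵢ(yᵢ − βxᵢ)/4 − β/4 = 0, so β = Σxᵢyᵢ / (Σxᵢ² + σ²/τ²).
Σxᵢyᵢ = 2·(-1) + 5·6 + 5·5 + 1·0 + 2·0 = 53; Σxᵢ² = 59; σ²/τ² = 1.
β̂_MAP = 53 / (59 + 1) = 53/60 ≈ 0.883.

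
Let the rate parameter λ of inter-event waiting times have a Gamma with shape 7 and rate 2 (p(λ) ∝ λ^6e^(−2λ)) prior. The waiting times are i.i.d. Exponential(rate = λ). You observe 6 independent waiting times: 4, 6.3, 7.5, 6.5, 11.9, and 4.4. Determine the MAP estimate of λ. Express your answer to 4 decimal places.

The Exponential(rate=λ) likelihood is ∝ λ^n e^(−λΣtᵢ). Here n = 6 and Σtᵢ = 4 + 6.3 + 7.5 + 6.5 + 11.9 + 4.4 = 40.6.
Posterior ∝ λ^6e^(−2λ) · λ^6e^(−40.6λ) = λ^12e^(−42.6λ), i.e. Gamma(13, 42.6).
Mode = (a−1)/b = 12/42.6 ≈ 0.2817.

λ̂_MAP = 0.2817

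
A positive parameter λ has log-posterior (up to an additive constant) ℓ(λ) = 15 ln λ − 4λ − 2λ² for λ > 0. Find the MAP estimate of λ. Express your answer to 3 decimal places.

λ̂_MAP = 1.500

ℓ'(λ) = 15/λ − 4 − 4λ. Setting this to zero and multiplying by λ: 4λ² + 4λ − 15 = 0.
λ = (−4 + √(4² + 4·4·15)) / (2·4) = (−4 + √256) / 8 = (−4 + 16)/8 = 3/2.
ℓ''(λ) = −15/λ² − 4 < 0, confirming a maximum.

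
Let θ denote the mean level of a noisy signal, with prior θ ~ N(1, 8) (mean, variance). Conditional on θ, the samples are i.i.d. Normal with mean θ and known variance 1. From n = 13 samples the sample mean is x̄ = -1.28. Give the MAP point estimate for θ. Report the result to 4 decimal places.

n = 13, x̄ = -1.28.
For a Normal prior and Normal likelihood with known variance, the posterior is Normal; its mode equals its mean, the precision-weighted average.
Prior precision 1/σ₀² = 1/8 = 0.125; data precision n/σ² = 13/1 = 13.
θ̂ = (0.125·1 + 13·(-1.28)) / (0.125 + 13) = (-16.515)/13.125 = -1101/875 ≈ -1.2583.

θ̂_MAP = -1.2583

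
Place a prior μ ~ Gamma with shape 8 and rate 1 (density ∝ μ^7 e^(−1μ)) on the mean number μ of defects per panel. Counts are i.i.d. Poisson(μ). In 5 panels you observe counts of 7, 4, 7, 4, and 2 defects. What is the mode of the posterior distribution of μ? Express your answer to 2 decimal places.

Σxᵢ = 7+4+7+4+2 = 24, with n = 5.
Posterior ∝ μ^7e^(−1μ) · μ^24e^(−5μ) = μ^31e^(−6μ), i.e. Gamma(shape=32, rate=6).
The mode of a Gamma(a, b) with a ≥ 1 (shape–rate) is (a−1)/b = 31/6 ≈ 5.17.

μ̂_MAP = 5.17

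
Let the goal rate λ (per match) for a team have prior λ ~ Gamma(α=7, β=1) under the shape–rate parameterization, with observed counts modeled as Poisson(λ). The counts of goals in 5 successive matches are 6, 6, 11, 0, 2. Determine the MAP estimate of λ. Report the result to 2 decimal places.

λ̂_MAP = 5.17

Σxᵢ = 6+6+11+0+2 = 25, with n = 5.
Posterior ∝ λ^6e^(−1λ) · λ^25e^(−5λ) = λ^31e^(−6λ), i.e. Gamma(shape=32, rate=6).
The mode of a Gamma(a, b) with a ≥ 1 (shape–rate) is (a−1)/b = 31/6 ≈ 5.17.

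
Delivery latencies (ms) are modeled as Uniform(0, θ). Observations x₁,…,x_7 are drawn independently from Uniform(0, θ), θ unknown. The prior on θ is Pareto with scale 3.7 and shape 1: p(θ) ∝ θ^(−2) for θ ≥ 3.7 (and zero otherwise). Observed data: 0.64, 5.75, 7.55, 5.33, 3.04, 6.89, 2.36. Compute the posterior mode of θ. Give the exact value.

θ̂_MAP = 7.55

The Uniform(0, θ) likelihood is θ^(−n) for θ ≥ max(xᵢ), zero otherwise. Here max(xᵢ) = 7.55.
Posterior ∝ θ^(−2) · θ^(−7) = θ^(−9) on θ ≥ max(3.7, 7.55) = 7.55.
This density is strictly decreasing in θ, so the posterior mode lies at the lower boundary of the support.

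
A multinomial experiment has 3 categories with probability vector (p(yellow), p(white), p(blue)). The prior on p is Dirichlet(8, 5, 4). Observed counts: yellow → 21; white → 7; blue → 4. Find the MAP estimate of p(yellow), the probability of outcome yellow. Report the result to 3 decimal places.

MAP estimate of p(yellow) = 0.609

The posterior is Dirichlet(αᵢ + nᵢ) = Dirichlet(29, 12, 8).
For a Dirichlet(a₁,…,a_K) with all aᵢ > 1, the mode has j-th component (aⱼ − 1)/(Σaᵢ − K).
Here Σaᵢ = 49 and K = 3, so p(yellow) = (29 − 1)/(49 − 3) = 28/46 ≈ 0.609.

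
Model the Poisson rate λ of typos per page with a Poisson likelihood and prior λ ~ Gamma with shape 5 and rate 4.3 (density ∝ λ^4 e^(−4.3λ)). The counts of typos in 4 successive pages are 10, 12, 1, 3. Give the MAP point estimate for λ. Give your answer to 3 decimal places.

λ̂_MAP = 3.614

Σxᵢ = 10+12+1+3 = 26, with n = 4.
Posterior ∝ λ^4e^(−4.3λ) · λ^26e^(−4λ) = λ^30e^(−8.3λ), i.e. Gamma(shape=31, rate=8.3).
The mode of a Gamma(a, b) with a ≥ 1 (shape–rate) is (a−1)/b = 30/8.3 ≈ 3.614.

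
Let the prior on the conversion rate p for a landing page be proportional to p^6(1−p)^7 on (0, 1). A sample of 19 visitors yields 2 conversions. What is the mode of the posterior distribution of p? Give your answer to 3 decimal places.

The prior density ∝ p^6(1−p)^7 is the kernel of Beta(7, 8).
Data: 2 successes in 19 trials. The binomial likelihood contributes p^2(1−p)^17, so the posterior is Beta(7+2, 8+17) = Beta(9, 25).
For Beta(a, b) with a, b > 1 the mode is (a−1)/(a+b−2) = 8/32 ≈ 0.250.

p̂_MAP = 0.250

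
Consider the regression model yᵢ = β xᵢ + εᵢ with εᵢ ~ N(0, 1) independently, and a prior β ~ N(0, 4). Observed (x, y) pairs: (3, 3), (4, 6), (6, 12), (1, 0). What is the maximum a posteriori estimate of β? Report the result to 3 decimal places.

β̂_MAP = 1.687

log p(β | y) = −Σ(yᵢ − βxᵢ)²/(2·1) − β²/(2·4) + const.
Setting the derivative to zero: Σxᵢ(yᵢ − βxᵢ)/1 − β/4 = 0, so β = Σxᵢyᵢ / (Σxᵢ² + σ²/τ²).
Σxᵢyᵢ = 3·3 + 4·6 + 6·12 + 1·0 = 105; Σxᵢ² = 62; σ²/τ² = 0.25.
β̂_MAP = 105 / (62 + 0.25) = 105/62.25 ≈ 1.687.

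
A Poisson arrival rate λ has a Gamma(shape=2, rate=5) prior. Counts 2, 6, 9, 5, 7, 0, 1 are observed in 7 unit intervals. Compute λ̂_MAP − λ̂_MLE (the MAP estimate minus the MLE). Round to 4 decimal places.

MAP − MLE = -1.7024

Σxᵢ = 30. Posterior is Gamma(32, 12); MAP = (32−1)/12 = 31/12 ≈ 2.58333.
MLE = x̄ = 30/7 ≈ 4.28571.
Difference = 31/12 − 30/7 = -143/84 ≈ -1.7024.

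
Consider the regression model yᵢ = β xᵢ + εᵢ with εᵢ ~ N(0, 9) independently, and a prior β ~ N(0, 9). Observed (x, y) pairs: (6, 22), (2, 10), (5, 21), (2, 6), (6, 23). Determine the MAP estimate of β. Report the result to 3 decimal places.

β̂_MAP = 3.840

log p(β | y) = −Σ(yᵢ − βxᵢ)²/(2·9) − β²/(2·9) + const.
Setting the derivative to zero: Σxᵢ(yᵢ − βxᵢ)/9 − β/9 = 0, so β = Σxᵢyᵢ / (Σxᵢ² + σ²/τ²).
Σxᵢyᵢ = 6·22 + 2·10 + 5·21 + 2·6 + 6·23 = 407; Σxᵢ² = 105; σ²/τ² = 1.
β̂_MAP = 407 / (105 + 1) = 407/106 ≈ 3.840.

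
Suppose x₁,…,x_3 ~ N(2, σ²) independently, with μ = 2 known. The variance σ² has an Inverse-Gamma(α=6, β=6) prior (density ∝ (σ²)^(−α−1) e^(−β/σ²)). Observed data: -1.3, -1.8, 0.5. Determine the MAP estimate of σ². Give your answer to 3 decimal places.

σ̂²_MAP = 2.328

Sum of squared deviations about the known mean: SS = (-1.3−2)² + (-1.8−2)² + (0.5−2)² = 27.58.
The Normal likelihood contributes (σ²)^(−n/2) exp(−SS/(2σ²)), so the posterior is Inverse-Gamma(α + n/2, β + SS/2) = Inverse-Gamma(7.5, 19.79).
The mode of Inverse-Gamma(a, b) is b/(a+1) = 19.79/8.5 ≈ 2.328.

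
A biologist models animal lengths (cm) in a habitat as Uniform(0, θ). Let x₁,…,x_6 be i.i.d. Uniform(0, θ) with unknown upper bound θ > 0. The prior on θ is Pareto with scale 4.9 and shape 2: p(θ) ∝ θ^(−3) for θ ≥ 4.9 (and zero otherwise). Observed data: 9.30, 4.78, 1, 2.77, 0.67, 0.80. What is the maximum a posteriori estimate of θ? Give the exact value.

θ̂_MAP = 9.30

The Uniform(0, θ) likelihood is θ^(−n) for θ ≥ max(xᵢ), zero otherwise. Here max(xᵢ) = 9.30.
Posterior ∝ θ^(−3) · θ^(−6) = θ^(−9) on θ ≥ max(4.9, 9.30) = 9.30.
This density is strictly decreasing in θ, so the posterior mode lies at the lower boundary of the support.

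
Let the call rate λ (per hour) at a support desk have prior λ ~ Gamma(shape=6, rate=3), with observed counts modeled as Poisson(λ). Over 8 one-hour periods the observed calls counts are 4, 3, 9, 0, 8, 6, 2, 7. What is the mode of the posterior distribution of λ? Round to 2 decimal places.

Σxᵢ = 4+3+9+0+8+6+2+7 = 39, with n = 8.
Posterior ∝ λ^5e^(−3λ) · λ^39e^(−8λ) = λ^44e^(−11λ), i.e. Gamma(shape=45, rate=11).
The mode of a Gamma(a, b) with a ≥ 1 (shape–rate) is (a−1)/b = 44/11 ≈ 4.00.

λ̂_MAP = 4.00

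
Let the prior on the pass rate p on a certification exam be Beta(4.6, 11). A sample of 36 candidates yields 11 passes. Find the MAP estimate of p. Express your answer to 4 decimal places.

p̂_MAP = 0.2944

Prior: Beta(4.6, 11).
Data: 11 successes in 36 trials. The binomial likelihood contributes p^11(1−p)^25, so the posterior is Beta(4.6+11, 11+25) = Beta(15.6, 36).
For Beta(a, b) with a, b > 1 the mode is (a−1)/(a+b−2) = 14.6/49.6 ≈ 0.2944.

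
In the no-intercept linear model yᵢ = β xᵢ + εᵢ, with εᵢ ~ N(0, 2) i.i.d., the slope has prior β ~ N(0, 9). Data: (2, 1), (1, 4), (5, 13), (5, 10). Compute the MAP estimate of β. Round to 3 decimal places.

β̂_MAP = 2.191

log p(β | y) = −Σ(yᵢ − βxᵢ)²/(2·2) − β²/(2·9) + const.
Setting the derivative to zero: Σxᵢ(yᵢ − βxᵢ)/2 − β/9 = 0, so β = Σxᵢyᵢ / (Σxᵢ² + σ²/τ²).
Σxᵢyᵢ = 2·1 + 1·4 + 5·13 + 5·10 = 121; Σxᵢ² = 55; σ²/τ² = 2/9.
β̂_MAP = 121 / (55 + 2/9) = 121/(497/9) = 1089/497 ≈ 2.191.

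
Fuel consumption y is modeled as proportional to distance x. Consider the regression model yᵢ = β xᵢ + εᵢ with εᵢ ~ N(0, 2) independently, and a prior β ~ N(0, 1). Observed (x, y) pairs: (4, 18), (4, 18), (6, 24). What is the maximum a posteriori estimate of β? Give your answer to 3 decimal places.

β̂_MAP = 4.114

log p(β | y) = −Σ(yᵢ − βxᵢ)²/(2·2) − β²/(2·1) + const.
Setting the derivative to zero: Σxᵢ(yᵢ − βxᵢ)/2 − β/1 = 0, so β = Σxᵢyᵢ / (Σxᵢ² + σ²/τ²).
Σxᵢyᵢ = 4·18 + 4·18 + 6·24 = 288; Σxᵢ² = 68; σ²/τ² = 2.
β̂_MAP = 288 / (68 + 2) = 288/70 ≈ 4.114.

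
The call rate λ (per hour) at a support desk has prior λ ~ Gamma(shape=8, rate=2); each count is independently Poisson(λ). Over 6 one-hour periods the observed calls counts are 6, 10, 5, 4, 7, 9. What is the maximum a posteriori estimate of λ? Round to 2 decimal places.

Σxᵢ = 6+10+5+4+7+9 = 41, with n = 6.
Posterior ∝ λ^7e^(−2λ) · λ^41e^(−6λ) = λ^48e^(−8λ), i.e. Gamma(shape=49, rate=8).
The mode of a Gamma(a, b) with a ≥ 1 (shape–rate) is (a−1)/b = 48/8 ≈ 6.00.

λ̂_MAP = 6.00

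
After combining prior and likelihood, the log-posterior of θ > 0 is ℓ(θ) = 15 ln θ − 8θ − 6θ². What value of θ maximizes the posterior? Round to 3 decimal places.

ℓ'(θ) = 15/θ − 8 − 12θ. Setting this to zero and multiplying by θ: 12θ² + 8θ − 15 = 0.
θ = (−8 + √(8² + 4·12·15)) / (2·12) = (−8 + √784) / 24 = (−8 + 28)/24 = 5/6.
ℓ''(θ) = −15/θ² − 12 < 0, confirming a maximum.

θ̂_MAP = 0.833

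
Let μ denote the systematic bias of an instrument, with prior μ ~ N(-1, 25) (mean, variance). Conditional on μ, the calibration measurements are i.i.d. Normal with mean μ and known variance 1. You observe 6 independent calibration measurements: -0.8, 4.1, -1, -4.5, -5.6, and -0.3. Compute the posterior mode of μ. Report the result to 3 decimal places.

n = 6; x̄ = ((-0.8) + 4.1 + (-1) + (-4.5) + (-5.6) + (-0.3))/6 = -8.1/6 = -1.35.
For a Normal prior and Normal likelihood with known variance, the posterior is Normal; its mode equals its mean, the precision-weighted average.
Prior precision 1/σ₀² = 1/25 = 0.04; data precision n/σ² = 6/1 = 6.
μ̂ = (0.04·(-1) + 6·(-1.35)) / (0.04 + 6) = (-8.14)/6.04 = -407/302 ≈ -1.348.

μ̂_MAP = -1.348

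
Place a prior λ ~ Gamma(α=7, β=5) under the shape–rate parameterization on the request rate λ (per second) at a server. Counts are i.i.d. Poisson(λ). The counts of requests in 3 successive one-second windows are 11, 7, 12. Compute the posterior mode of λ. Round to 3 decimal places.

λ̂_MAP = 4.500

Σxᵢ = 11+7+12 = 30, with n = 3.
Posterior ∝ λ^6e^(−5λ) · λ^30e^(−3λ) = λ^36e^(−8λ), i.e. Gamma(shape=37, rate=8).
The mode of a Gamma(a, b) with a ≥ 1 (shape–rate) is (a−1)/b = 36/8 ≈ 4.500.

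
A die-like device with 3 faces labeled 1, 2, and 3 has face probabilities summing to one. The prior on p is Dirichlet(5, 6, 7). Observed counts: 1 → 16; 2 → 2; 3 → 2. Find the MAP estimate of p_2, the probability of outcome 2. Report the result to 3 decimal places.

MAP estimate: 0.200

The posterior is Dirichlet(αᵢ + nᵢ) = Dirichlet(21, 8, 9).
For a Dirichlet(a₁,…,a_K) with all aᵢ > 1, the mode has j-th component (aⱼ − 1)/(Σaᵢ − K).
Here Σaᵢ = 38 and K = 3, so p_2 = (8 − 1)/(38 − 3) = 7/35 ≈ 0.200.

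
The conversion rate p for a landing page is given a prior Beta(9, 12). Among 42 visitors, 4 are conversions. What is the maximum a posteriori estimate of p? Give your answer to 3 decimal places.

p̂_MAP = 0.197

Prior: Beta(9, 12).
Data: 4 successes in 42 trials. The binomial likelihood contributes p^4(1−p)^38, so the posterior is Beta(9+4, 12+38) = Beta(13, 50).
For Beta(a, b) with a, b > 1 the mode is (a−1)/(a+b−2) = 12/61 ≈ 0.197.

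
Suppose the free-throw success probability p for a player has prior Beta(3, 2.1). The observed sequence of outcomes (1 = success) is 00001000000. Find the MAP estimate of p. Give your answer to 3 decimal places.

Prior: Beta(3, 2.1).
Data: 1 success in 11 trials (from the sequence). The binomial likelihood contributes p(1−p)^10, so the posterior is Beta(3+1, 2.1+10) = Beta(4, 12.1).
For Beta(a, b) with a, b > 1 the mode is (a−1)/(a+b−2) = 3/14.1 ≈ 0.213.

p̂_MAP = 0.213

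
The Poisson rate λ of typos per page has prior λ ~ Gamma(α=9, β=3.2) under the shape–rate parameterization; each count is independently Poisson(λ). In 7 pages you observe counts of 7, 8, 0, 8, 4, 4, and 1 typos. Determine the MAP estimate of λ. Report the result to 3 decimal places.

λ̂_MAP = 3.922

Σxᵢ = 7+8+0+8+4+4+1 = 32, with n = 7.
Posterior ∝ λ^8e^(−3.2λ) · λ^32e^(−7λ) = λ^40e^(−10.2λ), i.e. Gamma(shape=41, rate=10.2).
The mode of a Gamma(a, b) with a ≥ 1 (shape–rate) is (a−1)/b = 40/10.2 ≈ 3.922.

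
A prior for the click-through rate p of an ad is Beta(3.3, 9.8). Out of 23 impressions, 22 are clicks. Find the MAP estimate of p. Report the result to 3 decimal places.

p̂_MAP = 0.713

Prior: Beta(3.3, 9.8).
Data: 22 successes in 23 trials. The binomial likelihood contributes p^22(1−p)^1, so the posterior is Beta(3.3+22, 9.8+1) = Beta(25.3, 10.8).
For Beta(a, b) with a, b > 1 the mode is (a−1)/(a+b−2) = 24.3/34.1 ≈ 0.713.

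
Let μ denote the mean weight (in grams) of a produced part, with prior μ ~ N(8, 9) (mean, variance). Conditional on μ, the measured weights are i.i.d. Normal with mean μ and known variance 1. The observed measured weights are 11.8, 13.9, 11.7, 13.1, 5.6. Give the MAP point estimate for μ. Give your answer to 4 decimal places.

n = 5; x̄ = (11.8 + 13.9 + 11.7 + 13.1 + 5.6)/5 = 56.1/5 = 11.22.
For a Normal prior and Normal likelihood with known variance, the posterior is Normal; its mode equals its mean, the precision-weighted average.
Prior precision 1/σ₀² = 1/9; data precision n/σ² = 5/1 = 5.
μ̂ = ((1/9)·8 + 5·11.22) / (1/9 + 5) = (5129/90)/(46/9) = 11.1500.

μ̂_MAP = 11.1500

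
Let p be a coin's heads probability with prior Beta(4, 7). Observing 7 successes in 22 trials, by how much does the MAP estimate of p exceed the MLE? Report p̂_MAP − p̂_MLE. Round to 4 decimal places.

Posterior is Beta(11, 22); MAP = (11−1)/(33−2) = 10/31 ≈ 0.32258.
MLE ignores the prior: p̂_MLE = k/n = 7/22 ≈ 0.31818.
Difference = 10/31 − 7/22 = 3/682 ≈ 0.0044.

MAP − MLE = 0.0044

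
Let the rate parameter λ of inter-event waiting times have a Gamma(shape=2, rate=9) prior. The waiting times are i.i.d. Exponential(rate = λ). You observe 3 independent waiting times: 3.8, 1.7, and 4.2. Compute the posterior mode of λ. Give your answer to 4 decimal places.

λ̂_MAP = 0.2139

The Exponential(rate=λ) likelihood is ∝ λ^n e^(−λΣtᵢ). Here n = 3 and Σtᵢ = 3.8 + 1.7 + 4.2 = 9.7.
Posterior ∝ λe^(−9λ) · λ^3e^(−9.7λ) = λ^4e^(−18.7λ), i.e. Gamma(5, 18.7).
Mode = (a−1)/b = 4/18.7 ≈ 0.2139.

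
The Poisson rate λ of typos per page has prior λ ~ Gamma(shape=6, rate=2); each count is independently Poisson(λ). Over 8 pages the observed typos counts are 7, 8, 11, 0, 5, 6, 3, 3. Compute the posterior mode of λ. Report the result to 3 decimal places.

λ̂_MAP = 4.800

Σxᵢ = 7+8+11+0+5+6+3+3 = 43, with n = 8.
Posterior ∝ λ^5e^(−2λ) · λ^43e^(−8λ) = λ^48e^(−10λ), i.e. Gamma(shape=49, rate=10).
The mode of a Gamma(a, b) with a ≥ 1 (shape–rate) is (a−1)/b = 48/10 ≈ 4.800.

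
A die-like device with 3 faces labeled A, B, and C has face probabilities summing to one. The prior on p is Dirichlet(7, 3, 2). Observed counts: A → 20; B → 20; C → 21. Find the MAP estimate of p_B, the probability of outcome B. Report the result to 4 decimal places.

MAP estimate of p_B = 0.3143

The posterior is Dirichlet(αᵢ + nᵢ) = Dirichlet(27, 23, 23).
For a Dirichlet(a₁,…,a_K) with all aᵢ > 1, the mode has j-th component (aⱼ − 1)/(Σaᵢ − K).
Here Σaᵢ = 73 and K = 3, so p_B = (23 − 1)/(73 − 3) = 22/70 ≈ 0.3143.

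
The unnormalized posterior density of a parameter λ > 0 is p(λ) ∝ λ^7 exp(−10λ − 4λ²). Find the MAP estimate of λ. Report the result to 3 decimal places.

ℓ'(λ) = 7/λ − 10 − 8λ. Setting this to zero and multiplying by λ: 8λ² + 10λ − 7 = 0.
λ = (−10 + √(10² + 4·8·7)) / (2·8) = (−10 + √324) / 16 = (−10 + 18)/16 = 1/2.
ℓ''(λ) = −7/λ² − 8 < 0, confirming a maximum.

λ̂_MAP = 0.500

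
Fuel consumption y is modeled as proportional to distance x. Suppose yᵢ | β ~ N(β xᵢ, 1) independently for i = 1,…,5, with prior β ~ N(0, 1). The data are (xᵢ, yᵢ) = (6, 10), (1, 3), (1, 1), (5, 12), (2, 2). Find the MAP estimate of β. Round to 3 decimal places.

log p(β | y) = −Σ(yᵢ − βxᵢ)²/(2·1) − β²/(2·1) + const.
Setting the derivative to zero: Σxᵢ(yᵢ − βxᵢ)/1 − β/1 = 0, so β = Σxᵢyᵢ / (Σxᵢ² + σ²/τ²).
Σxᵢyᵢ = 6·10 + 1·3 + 1·1 + 5·12 + 2·2 = 128; Σxᵢ² = 67; σ²/τ² = 1.
β̂_MAP = 128 / (67 + 1) = 128/68 ≈ 1.882.

β̂_MAP = 1.882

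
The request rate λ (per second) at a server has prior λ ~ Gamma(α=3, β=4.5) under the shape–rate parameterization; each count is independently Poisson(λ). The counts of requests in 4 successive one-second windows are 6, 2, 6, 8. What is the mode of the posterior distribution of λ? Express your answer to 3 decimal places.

λ̂_MAP = 2.824

Σxᵢ = 6+2+6+8 = 22, with n = 4.
Posterior ∝ λ^2e^(−4.5λ) · λ^22e^(−4λ) = λ^24e^(−8.5λ), i.e. Gamma(shape=25, rate=8.5).
The mode of a Gamma(a, b) with a ≥ 1 (shape–rate) is (a−1)/b = 24/8.5 ≈ 2.824.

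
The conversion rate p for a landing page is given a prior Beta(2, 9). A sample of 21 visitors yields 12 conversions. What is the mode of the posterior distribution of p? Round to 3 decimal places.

Prior: Beta(2, 9).
Data: 12 successes in 21 trials. The binomial likelihood contributes p^12(1−p)^9, so the posterior is Beta(2+12, 9+9) = Beta(14, 18).
For Beta(a, b) with a, b > 1 the mode is (a−1)/(a+b−2) = 13/30 ≈ 0.433.

p̂_MAP = 0.433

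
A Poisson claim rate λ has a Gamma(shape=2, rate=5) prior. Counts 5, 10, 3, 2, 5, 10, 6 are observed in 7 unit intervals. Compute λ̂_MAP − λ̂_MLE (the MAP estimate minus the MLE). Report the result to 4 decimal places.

Σxᵢ = 41. Posterior is Gamma(43, 12); MAP = (43−1)/12 = 42/12 ≈ 3.50000.
MLE = x̄ = 41/7 ≈ 5.85714.
Difference = 42/12 − 41/7 = -33/14 ≈ -2.3571.

MAP − MLE = -2.3571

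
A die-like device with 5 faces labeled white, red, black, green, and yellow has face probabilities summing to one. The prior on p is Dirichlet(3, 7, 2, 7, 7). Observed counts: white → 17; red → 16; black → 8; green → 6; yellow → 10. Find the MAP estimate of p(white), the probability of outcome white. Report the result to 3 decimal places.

MAP estimate of p(white) = 0.244

The posterior is Dirichlet(αᵢ + nᵢ) = Dirichlet(20, 23, 10, 13, 17).
For a Dirichlet(a₁,…,a_K) with all aᵢ > 1, the mode has j-th component (aⱼ − 1)/(Σaᵢ − K).
Here Σaᵢ = 83 and K = 5, so p(white) = (20 − 1)/(83 − 5) = 19/78 ≈ 0.244.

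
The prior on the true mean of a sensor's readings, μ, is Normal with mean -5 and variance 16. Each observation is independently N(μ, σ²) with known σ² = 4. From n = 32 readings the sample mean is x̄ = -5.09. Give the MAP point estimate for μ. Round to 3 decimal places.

n = 32, x̄ = -5.09.
For a Normal prior and Normal likelihood with known variance, the posterior is Normal; its mode equals its mean, the precision-weighted average.
Prior precision 1/σ₀² = 1/16 = 0.0625; data precision n/σ² = 32/4 = 8.
μ̂ = (0.0625·(-5) + 8·(-5.09)) / (0.0625 + 8) = (-41.0325)/8.0625 = -5471/1075 ≈ -5.089.

μ̂_MAP = -5.089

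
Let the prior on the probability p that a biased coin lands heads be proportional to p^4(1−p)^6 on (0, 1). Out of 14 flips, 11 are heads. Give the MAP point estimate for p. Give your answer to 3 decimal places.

The prior density ∝ p^4(1−p)^6 is the kernel of Beta(5, 7).
Data: 11 successes in 14 trials. The binomial likelihood contributes p^11(1−p)^3, so the posterior is Beta(5+11, 7+3) = Beta(16, 10).
For Beta(a, b) with a, b > 1 the mode is (a−1)/(a+b−2) = 15/24 ≈ 0.625.

p̂_MAP = 0.625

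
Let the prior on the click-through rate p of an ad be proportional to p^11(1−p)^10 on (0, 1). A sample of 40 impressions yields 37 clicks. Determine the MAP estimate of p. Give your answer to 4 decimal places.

The prior density ∝ p^11(1−p)^10 is the kernel of Beta(12, 11).
Data: 37 successes in 40 trials. The binomial likelihood contributes p^37(1−p)^3, so the posterior is Beta(12+37, 11+3) = Beta(49, 14).
For Beta(a, b) with a, b > 1 the mode is (a−1)/(a+b−2) = 48/61 ≈ 0.7869.

p̂_MAP = 0.7869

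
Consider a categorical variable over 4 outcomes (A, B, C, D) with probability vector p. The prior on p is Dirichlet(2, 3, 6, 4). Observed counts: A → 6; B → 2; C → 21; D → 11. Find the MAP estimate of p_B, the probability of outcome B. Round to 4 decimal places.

The posterior is Dirichlet(αᵢ + nᵢ) = Dirichlet(8, 5, 27, 15).
For a Dirichlet(a₁,…,a_K) with all aᵢ > 1, the mode has j-th component (aⱼ − 1)/(Σaᵢ − K).
Here Σaᵢ = 55 and K = 4, so p_B = (5 − 1)/(55 − 4) = 4/51 ≈ 0.0784.

MAP estimate of p_B = 0.0784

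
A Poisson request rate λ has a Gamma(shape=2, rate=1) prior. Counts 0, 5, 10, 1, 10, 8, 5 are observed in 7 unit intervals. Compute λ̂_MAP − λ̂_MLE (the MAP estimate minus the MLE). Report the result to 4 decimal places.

Σxᵢ = 39. Posterior is Gamma(41, 8); MAP = (41−1)/8 = 40/8 ≈ 5.00000.
MLE = x̄ = 39/7 ≈ 5.57143.
Difference = 40/8 − 39/7 = -4/7 ≈ -0.5714.

MAP − MLE = -0.5714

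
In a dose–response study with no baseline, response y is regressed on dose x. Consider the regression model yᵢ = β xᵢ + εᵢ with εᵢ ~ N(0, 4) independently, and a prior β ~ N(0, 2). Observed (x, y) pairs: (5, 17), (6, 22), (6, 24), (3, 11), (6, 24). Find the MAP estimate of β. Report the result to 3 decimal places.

β̂_MAP = 3.736

log p(β | y) = −Σ(yᵢ − βxᵢ)²/(2·4) − β²/(2·2) + const.
Setting the derivative to zero: Σxᵢ(yᵢ − βxᵢ)/4 − β/2 = 0, so β = Σxᵢyᵢ / (Σxᵢ² + σ²/τ²).
Σxᵢyᵢ = 5·17 + 6·22 + 6·24 + 3·11 + 6·24 = 538; Σxᵢ² = 142; σ²/τ² = 2.
β̂_MAP = 538 / (142 + 2) = 538/144 ≈ 3.736.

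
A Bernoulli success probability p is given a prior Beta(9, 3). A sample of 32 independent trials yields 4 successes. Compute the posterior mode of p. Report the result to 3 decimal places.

p̂_MAP = 0.286

Prior: Beta(9, 3).
Data: 4 successes in 32 trials. The binomial likelihood contributes p^4(1−p)^28, so the posterior is Beta(9+4, 3+28) = Beta(13, 31).
For Beta(a, b) with a, b > 1 the mode is (a−1)/(a+b−2) = 12/42 ≈ 0.286.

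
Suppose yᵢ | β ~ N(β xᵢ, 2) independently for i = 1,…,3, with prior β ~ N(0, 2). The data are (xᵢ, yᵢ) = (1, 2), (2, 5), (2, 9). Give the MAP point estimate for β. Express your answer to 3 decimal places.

β̂_MAP = 3.000

log p(β | y) = −Σ(yᵢ − βxᵢ)²/(2·2) − β²/(2·2) + const.
Setting the derivative to zero: Σxᵢ(yᵢ − βxᵢ)/2 − β/2 = 0, so β = Σxᵢyᵢ / (Σxᵢ² + σ²/τ²).
Σxᵢyᵢ = 1·2 + 2·5 + 2·9 = 30; Σxᵢ² = 9; σ²/τ² = 1.
β̂_MAP = 30 / (9 + 1) = 30/10 ≈ 3.000.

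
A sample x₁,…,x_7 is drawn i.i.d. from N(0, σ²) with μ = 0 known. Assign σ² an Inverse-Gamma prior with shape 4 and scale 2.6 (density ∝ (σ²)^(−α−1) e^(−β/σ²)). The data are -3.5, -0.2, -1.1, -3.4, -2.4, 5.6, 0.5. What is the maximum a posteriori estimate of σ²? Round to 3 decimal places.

Sum of squared deviations about the known mean: SS = (-3.5−0)² + (-0.2−0)² + (-1.1−0)² + (-3.4−0)² + (-2.4−0)² + (5.6−0)² + (0.5−0)² = 62.43.
The Normal likelihood contributes (σ²)^(−n/2) exp(−SS/(2σ²)), so the posterior is Inverse-Gamma(α + n/2, β + SS/2) = Inverse-Gamma(7.5, 33.815).
The mode of Inverse-Gamma(a, b) is b/(a+1) = 33.815/8.5 ≈ 3.978.

σ̂²_MAP = 3.978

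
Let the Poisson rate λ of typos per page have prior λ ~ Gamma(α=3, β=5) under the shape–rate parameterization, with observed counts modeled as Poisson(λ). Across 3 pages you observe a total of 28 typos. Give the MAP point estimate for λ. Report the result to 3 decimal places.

Σxᵢ = 28, n = 3.
Posterior ∝ λ^2e^(−5λ) · λ^28e^(−3λ) = λ^30e^(−8λ), i.e. Gamma(shape=31, rate=8).
The mode of a Gamma(a, b) with a ≥ 1 (shape–rate) is (a−1)/b = 30/8 ≈ 3.750.

λ̂_MAP = 3.750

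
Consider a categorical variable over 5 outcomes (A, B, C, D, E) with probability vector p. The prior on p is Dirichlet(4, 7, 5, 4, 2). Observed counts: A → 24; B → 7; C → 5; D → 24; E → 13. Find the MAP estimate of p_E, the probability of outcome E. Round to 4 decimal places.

The posterior is Dirichlet(αᵢ + nᵢ) = Dirichlet(28, 14, 10, 28, 15).
For a Dirichlet(a₁,…,a_K) with all aᵢ > 1, the mode has j-th component (aⱼ − 1)/(Σaᵢ − K).
Here Σaᵢ = 95 and K = 5, so p_E = (15 − 1)/(95 − 5) = 14/90 ≈ 0.1556.

MAP estimate of p_E = 0.1556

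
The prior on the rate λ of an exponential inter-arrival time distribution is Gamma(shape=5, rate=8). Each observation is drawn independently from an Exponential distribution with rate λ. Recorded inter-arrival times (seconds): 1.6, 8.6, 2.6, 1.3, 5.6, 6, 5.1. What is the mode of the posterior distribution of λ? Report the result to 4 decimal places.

λ̂_MAP = 0.2835

The Exponential(rate=λ) likelihood is ∝ λ^n e^(−λΣtᵢ). Here n = 7 and Σtᵢ = 1.6 + 8.6 + 2.6 + 1.3 + 5.6 + 6 + 5.1 = 30.8.
Posterior ∝ λ^4e^(−8λ) · λ^7e^(−30.8λ) = λ^11e^(−38.8λ), i.e. Gamma(12, 38.8).
Mode = (a−1)/b = 11/38.8 ≈ 0.2835.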